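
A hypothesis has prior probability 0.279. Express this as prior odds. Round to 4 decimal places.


Odds = P(H) / P(not H) = 0.279 / 0.721
= 0.387

0.387


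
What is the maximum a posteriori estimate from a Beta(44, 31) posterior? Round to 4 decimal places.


The MAP estimate equals the mode of the distribution.
Mode of Beta(a,b) = (a-1)/(a+b-2)
= 43/73
= 0.589

0.589


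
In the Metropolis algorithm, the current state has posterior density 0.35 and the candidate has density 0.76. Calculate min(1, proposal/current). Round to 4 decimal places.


Ratio = 0.76/0.35 = 2.1714
Acceptance probability = min(1, 2.1714)
= 1.0

1.0


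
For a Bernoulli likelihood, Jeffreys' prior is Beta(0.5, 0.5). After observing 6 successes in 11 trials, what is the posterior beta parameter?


Jeffreys' prior for Bernoulli is Beta(0.5, 0.5).
Posterior is Beta(0.5 + k, 0.5 + n - k).
Posterior beta = 0.5 + (n - k) = 0.5 + 5 = 5.5

5.5


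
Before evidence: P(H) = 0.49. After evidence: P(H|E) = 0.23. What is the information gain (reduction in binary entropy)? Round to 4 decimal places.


Prior entropy = 0.9997
Posterior entropy = 0.778
Information gain = 0.9997 - 0.778 = 0.2217

0.2217


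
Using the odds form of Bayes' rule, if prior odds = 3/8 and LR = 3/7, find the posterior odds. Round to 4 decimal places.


Bayes' rule in odds form: posterior odds = prior odds * LR
= (3 * 3) / (8 * 7)
= 9/56 = 0.1607

0.1607


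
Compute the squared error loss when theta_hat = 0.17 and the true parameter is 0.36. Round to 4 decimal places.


L = (theta_hat - theta_true)^2
= (0.17 - 0.36)^2
= -0.19^2 = 0.0361

0.0361


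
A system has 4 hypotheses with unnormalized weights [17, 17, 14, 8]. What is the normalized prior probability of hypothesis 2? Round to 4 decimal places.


The normalized prior is the weight divided by the total.
Total weight = 56
P(H2) = 17 / 56 = 0.3036

0.3036


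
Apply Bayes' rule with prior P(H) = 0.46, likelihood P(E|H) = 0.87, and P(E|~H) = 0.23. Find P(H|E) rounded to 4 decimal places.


Step 1: Compute marginal P(E) = P(E|H)P(H) + P(E|~H)P(~H)
= 0.87*0.46 + 0.23*0.54 = 0.5244
Step 2: P(H|E) = P(E|H)P(H)/P(E) = 0.4002/0.5244
= 0.7632

0.7632


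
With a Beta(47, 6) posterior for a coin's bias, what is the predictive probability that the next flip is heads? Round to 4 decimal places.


The predictive probability equals the posterior mean.
P(next = heads) = alpha / (alpha + beta)
= 47 / 53 = 0.8868

0.8868


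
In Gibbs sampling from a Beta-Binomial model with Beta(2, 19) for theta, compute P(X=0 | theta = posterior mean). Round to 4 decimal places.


Posterior mean = alpha/(alpha+beta) = 2/21 = 0.0952
P(X=0|theta=mean) = 1 - theta = 0.9048

0.9048


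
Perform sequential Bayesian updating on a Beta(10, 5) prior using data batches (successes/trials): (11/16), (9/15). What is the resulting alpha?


Accumulate successes: 20
Posterior alpha = prior alpha + sum of successes
= 10 + 20 = 30

30


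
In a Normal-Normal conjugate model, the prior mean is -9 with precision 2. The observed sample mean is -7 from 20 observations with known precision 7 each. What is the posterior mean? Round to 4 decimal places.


Posterior precision = tau0 + n*tau = 2 + 20*7 = 142
Posterior mean = (tau0*mu0 + n*tau*xbar) / posterior_precision
= (2*-9 + 20*7*-7) / 142
= -998 / 142 = -7.0282

-7.0282


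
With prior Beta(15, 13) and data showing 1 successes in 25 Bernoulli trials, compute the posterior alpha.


Conjugate update: alpha_posterior = alpha_prior + k
= 15 + 1 = 16

16


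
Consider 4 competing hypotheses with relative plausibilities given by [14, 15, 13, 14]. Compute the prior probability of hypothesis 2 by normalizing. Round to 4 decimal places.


Sum of weights = 14 + 15 + 13 + 14 = 56
Normalized prior for H2 = 15 / 56
= 0.2679

0.2679


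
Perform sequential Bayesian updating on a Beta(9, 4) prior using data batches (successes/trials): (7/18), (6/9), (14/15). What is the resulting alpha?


Accumulate successes: 27
Posterior alpha = prior alpha + sum of successes
= 9 + 27 = 36

36


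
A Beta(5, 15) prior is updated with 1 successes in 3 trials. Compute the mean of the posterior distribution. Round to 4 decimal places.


After update: Beta(6, 17)
Mean = 6 / (6 + 17) = 6 / 23
= 0.2609

0.2609


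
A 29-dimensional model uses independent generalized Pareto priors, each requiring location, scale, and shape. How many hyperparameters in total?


Per parameter: 3 (location, scale, and shape).
Total = 29 * 3 = 87

87


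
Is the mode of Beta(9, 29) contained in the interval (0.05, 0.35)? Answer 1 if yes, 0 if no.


Mode = (a-1)/(a+b-2) = 8/36 = 0.2222
Interval: (0.05, 0.35)
Contains mode? 1

1


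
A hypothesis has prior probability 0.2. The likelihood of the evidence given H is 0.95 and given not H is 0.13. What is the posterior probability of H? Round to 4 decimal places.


Using Bayes' theorem:
P(E) = 0.2 * 0.95 + 0.8 * 0.13
P(E) = 0.294
P(H|E) = (0.2 * 0.95) / 0.294 = 0.6463

0.6463


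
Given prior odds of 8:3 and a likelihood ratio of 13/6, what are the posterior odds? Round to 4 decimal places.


Posterior odds = prior odds * LR
Prior odds = 8/3 = 2.6667
LR = 13/6 = 2.1667
Posterior odds = 2.6667 * 2.1667 = 5.7778

5.7778


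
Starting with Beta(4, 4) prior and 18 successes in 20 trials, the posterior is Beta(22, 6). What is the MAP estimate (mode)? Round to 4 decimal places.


The mode of Beta(a, b) when a > 1 and b > 1 is (a-1)/(a+b-2)
= (22 - 1) / (22 + 6 - 2)
= 21 / 26
= 0.8077

0.8077


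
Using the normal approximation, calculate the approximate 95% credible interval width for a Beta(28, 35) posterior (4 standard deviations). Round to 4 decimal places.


Var(Beta) = 28*35/(63^2 * 64) = 0.0039
SD = 0.0621
Width ~ 4*SD = 0.2485

0.2485


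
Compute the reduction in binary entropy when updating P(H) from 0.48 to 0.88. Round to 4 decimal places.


H_before = -p*log2(p) - (1-p)*log2(1-p) for p=0.48: 0.9988
H_after for p=0.88: 0.5294
Reduction = 0.9988 - 0.5294 = 0.4695

0.4695


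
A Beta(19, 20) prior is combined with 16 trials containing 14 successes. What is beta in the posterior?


In conjugate updating:
beta_posterior = beta_prior + (n - k)
= 20 + (16 - 14)
= 20 + 2 = 22

22


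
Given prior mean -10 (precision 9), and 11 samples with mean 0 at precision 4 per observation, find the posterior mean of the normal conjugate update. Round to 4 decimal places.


The posterior mean is a precision-weighted average of prior and data.
Post. prec. = 9 + 44 = 53
Post. mean = (-90 + 0)/53 = -90/53 = -1.6981

-1.6981


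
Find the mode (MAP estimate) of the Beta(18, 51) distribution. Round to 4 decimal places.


For Beta(a,b) with a,b > 1:
Mode = (a-1)/(a+b-2) = (18-1)/(69-2)
= 17/67 = 0.2537

0.2537


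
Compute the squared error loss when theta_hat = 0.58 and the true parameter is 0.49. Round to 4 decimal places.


L = (theta_hat - theta_true)^2
= (0.58 - 0.49)^2
= 0.09^2 = 0.0081

0.0081


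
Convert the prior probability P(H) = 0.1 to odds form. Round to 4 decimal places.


P(not H) = 1 - 0.1 = 0.9
Odds = 0.1 / 0.9 = 0.1111

0.1111


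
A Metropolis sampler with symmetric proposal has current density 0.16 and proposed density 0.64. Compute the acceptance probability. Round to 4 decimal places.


For symmetric proposals, acceptance = min(1, pi(x*)/pi(x))
= min(1, 0.64/0.16)
= min(1, 4.0) = 1.0

1.0


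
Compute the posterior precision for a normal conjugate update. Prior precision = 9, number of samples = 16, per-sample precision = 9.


tau_post = tau_0 + n * tau
= 9 + 16 * 9 = 153

153


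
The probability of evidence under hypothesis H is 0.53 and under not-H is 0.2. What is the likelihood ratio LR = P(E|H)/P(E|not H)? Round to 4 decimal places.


LR = 0.53 / 0.2
= 2.65

2.65


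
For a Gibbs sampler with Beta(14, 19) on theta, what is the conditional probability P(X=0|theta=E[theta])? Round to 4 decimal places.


E[theta] = 14/(14+19) = 0.4242
P(X=0|theta) = 1 - theta = 0.5758

0.5758


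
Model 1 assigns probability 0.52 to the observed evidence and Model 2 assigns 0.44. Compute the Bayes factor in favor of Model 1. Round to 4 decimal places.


BF = P(data|M1) / P(data|M2)
= 0.52 / 0.44 = 1.1818

1.1818


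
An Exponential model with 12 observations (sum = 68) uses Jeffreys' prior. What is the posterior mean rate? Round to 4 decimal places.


Posterior Gamma(12, 68)
E[lambda] = 12/68 = 0.1765

0.1765


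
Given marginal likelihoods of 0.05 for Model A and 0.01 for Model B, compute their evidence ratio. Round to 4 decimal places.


Ratio = ML(A) / ML(B) = 0.05/0.01
= 5.0

5.0


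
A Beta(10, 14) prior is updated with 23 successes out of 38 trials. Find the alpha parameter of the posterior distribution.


In the Beta-Binomial conjugate update:
alpha_post = alpha_prior + successes
= 10 + 23
= 33

33


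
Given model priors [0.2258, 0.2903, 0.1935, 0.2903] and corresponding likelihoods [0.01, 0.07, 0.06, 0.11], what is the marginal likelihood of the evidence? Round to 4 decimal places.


P(E) = sum_i P(M_i) P(E|M_i)
= 0.0023 + 0.0203 + 0.0116 + 0.0319
= 0.0661

0.0661


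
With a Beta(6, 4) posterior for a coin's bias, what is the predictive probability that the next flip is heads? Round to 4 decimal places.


The predictive probability equals the posterior mean.
P(next = heads) = alpha / (alpha + beta)
= 6 / 10 = 0.6

0.6


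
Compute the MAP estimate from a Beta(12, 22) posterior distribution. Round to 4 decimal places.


MAP = mode of Beta distribution
= (alpha - 1)/(alpha + beta - 2)
= (12-1)/(12+22-2)
= 11/32 = 0.3438

0.3438


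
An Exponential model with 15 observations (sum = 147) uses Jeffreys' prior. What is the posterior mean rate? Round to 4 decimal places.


Posterior Gamma(15, 147)
E[lambda] = 15/147 = 0.102

0.102


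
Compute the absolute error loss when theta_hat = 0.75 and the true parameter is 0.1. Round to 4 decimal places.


L = |theta_hat - theta_true|
= |0.75 - 0.1| = 0.65

0.65


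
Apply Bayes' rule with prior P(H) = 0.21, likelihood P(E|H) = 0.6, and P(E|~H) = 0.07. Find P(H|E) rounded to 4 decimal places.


Step 1: Compute marginal P(E) = P(E|H)P(H) + P(E|~H)P(~H)
= 0.6*0.21 + 0.07*0.79 = 0.1813
Step 2: P(H|E) = P(E|H)P(H)/P(E) = 0.126/0.1813
= 0.695

0.695


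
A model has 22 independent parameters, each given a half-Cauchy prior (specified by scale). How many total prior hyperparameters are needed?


Each half-Cauchy prior needs 1 hyperparameter (scale).
Total = 1 * 22 = 22

22


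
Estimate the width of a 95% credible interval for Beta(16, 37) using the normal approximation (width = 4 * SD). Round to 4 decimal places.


For Beta(a,b): Var = ab/((a+b)^2(a+b+1))
Var = 0.0039, SD = 0.0625
Approximate 95% CI width = 4 * 0.0625 = 0.2499

0.2499


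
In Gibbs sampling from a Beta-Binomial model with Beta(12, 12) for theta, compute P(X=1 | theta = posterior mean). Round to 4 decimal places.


Posterior mean = alpha/(alpha+beta) = 12/24 = 0.5
P(X=1|theta=mean) = theta = 0.5

0.5


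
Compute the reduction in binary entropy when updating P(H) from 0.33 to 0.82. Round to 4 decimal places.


H_before = -p*log2(p) - (1-p)*log2(1-p) for p=0.33: 0.9149
H_after for p=0.82: 0.6801
Reduction = 0.9149 - 0.6801 = 0.2348

0.2348


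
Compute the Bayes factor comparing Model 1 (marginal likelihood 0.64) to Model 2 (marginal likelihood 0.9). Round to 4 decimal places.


BF12 = marginal likelihood of M1 / marginal likelihood of M2
= 0.64/0.9
= 0.7111

0.7111


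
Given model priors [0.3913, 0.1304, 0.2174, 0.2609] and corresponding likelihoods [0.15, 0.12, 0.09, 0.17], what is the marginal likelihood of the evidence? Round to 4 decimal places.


P(E) = sum_i P(M_i) P(E|M_i)
= 0.0587 + 0.0156 + 0.0196 + 0.0444
= 0.1383

0.1383


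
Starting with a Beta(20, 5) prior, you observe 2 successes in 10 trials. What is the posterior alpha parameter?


For a Beta-Binomial conjugate model:
Posterior alpha = prior alpha + number of successes
= 20 + 2 = 22

22


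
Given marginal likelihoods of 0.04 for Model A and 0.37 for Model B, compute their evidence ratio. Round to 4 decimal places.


Ratio = ML(A) / ML(B) = 0.04/0.37
= 0.1081

0.1081


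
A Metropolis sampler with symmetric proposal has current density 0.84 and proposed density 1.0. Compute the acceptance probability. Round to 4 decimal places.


For symmetric proposals, acceptance = min(1, pi(x*)/pi(x))
= min(1, 1.0/0.84)
= min(1, 1.1905) = 1.0

1.0


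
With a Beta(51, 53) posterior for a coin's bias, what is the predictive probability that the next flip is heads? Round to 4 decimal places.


The predictive probability equals the posterior mean.
P(next = heads) = alpha / (alpha + beta)
= 51 / 104 = 0.4904

0.4904


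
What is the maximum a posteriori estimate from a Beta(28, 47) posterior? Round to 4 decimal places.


The MAP estimate equals the mode of the distribution.
Mode of Beta(a,b) = (a-1)/(a+b-2)
= 27/73
= 0.3699

0.3699


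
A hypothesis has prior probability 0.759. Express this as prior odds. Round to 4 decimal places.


Odds = P(H) / P(not H) = 0.759 / 0.241
= 3.1494

3.1494


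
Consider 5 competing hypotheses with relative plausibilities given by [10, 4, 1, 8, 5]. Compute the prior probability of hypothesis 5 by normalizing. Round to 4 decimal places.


Sum of weights = 10 + 4 + 1 + 8 + 5 = 28
Normalized prior for H5 = 5 / 28
= 0.1786

0.1786


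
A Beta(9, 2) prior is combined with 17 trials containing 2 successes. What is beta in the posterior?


In conjugate updating:
beta_posterior = beta_prior + (n - k)
= 2 + (17 - 2)
= 2 + 15 = 17

17


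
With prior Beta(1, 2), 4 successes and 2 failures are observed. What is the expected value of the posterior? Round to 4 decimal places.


Posterior = Beta(5, 4)
E[theta] = alpha/(alpha+beta)
= 5/9 = 0.5556

0.5556


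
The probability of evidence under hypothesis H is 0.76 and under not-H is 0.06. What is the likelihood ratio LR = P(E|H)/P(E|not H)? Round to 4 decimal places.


LR = 0.76 / 0.06
= 12.6667

12.6667


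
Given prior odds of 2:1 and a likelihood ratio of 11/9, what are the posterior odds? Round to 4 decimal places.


Posterior odds = prior odds * LR
Prior odds = 2/1 = 2.0
LR = 11/9 = 1.2222
Posterior odds = 2.0 * 1.2222 = 2.4444

2.4444


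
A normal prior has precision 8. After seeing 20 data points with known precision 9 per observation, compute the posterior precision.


In the conjugate normal model, precisions add:
tau_posterior = tau_prior + n * tau_data
= 8 + 20*9 = 188

188


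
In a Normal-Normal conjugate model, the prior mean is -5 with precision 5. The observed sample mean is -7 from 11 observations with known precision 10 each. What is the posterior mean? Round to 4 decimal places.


Posterior precision = tau0 + n*tau = 5 + 11*10 = 115
Posterior mean = (tau0*mu0 + n*tau*xbar) / posterior_precision
= (5*-5 + 11*10*-7) / 115
= -795 / 115 = -6.913

-6.913


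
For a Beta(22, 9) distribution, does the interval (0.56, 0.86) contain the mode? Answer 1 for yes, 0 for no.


Mode of Beta(a,b) = (a-1)/(a+b-2)
= (22-1)/(22+9-2) = 0.7241
Check: 0.56 <= 0.7241 <= 0.86?
Result: 1

1


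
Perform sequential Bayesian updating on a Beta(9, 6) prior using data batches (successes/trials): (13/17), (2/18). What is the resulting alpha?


Accumulate successes: 15
Posterior alpha = prior alpha + sum of successes
= 9 + 15 = 24

24


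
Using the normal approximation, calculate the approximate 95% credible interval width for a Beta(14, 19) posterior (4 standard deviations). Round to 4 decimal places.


Var(Beta) = 14*19/(33^2 * 34) = 0.0072
SD = 0.0848
Width ~ 4*SD = 0.339

0.339


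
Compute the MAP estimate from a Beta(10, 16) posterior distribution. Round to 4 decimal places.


MAP = mode of Beta distribution
= (alpha - 1)/(alpha + beta - 2)
= (10-1)/(10+16-2)
= 9/24 = 0.375

0.375


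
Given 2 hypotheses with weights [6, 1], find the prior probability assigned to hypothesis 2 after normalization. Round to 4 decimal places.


To normalize, divide each weight by the sum of all weights.
Sum = 7
Prior(H2) = 1/7 = 0.1429

0.1429


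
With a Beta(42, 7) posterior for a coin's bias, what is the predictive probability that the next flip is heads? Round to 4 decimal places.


The predictive probability equals the posterior mean.
P(next = heads) = alpha / (alpha + beta)
= 42 / 49 = 0.8571

0.8571


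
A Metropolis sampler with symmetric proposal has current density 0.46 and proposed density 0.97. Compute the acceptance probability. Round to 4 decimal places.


For symmetric proposals, acceptance = min(1, pi(x*)/pi(x))
= min(1, 0.97/0.46)
= min(1, 2.1087) = 1.0

1.0


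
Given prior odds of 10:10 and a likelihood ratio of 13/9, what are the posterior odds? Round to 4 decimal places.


Posterior odds = prior odds * LR
Prior odds = 10/10 = 1.0
LR = 13/9 = 1.4444
Posterior odds = 1.0 * 1.4444 = 1.4444

1.4444


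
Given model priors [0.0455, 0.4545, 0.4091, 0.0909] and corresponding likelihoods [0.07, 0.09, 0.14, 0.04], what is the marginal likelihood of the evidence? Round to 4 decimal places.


P(E) = sum_i P(M_i) P(E|M_i)
= 0.0032 + 0.0409 + 0.0573 + 0.0036
= 0.105

0.105


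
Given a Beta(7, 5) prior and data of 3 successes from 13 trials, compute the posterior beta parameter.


Number of failures = 13 - 3 = 10
Posterior beta = 5 + 10 = 15

15


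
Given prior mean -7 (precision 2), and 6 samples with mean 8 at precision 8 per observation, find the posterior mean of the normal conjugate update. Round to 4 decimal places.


The posterior mean is a precision-weighted average of prior and data.
Post. prec. = 2 + 48 = 50
Post. mean = (-14 + 384)/50 = 370/50 = 7.4

7.4


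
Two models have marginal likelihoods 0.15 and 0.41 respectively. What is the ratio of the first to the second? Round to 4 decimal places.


Evidence ratio = 0.15 / 0.41
= 0.3659

0.3659


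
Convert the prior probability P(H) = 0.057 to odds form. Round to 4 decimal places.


P(not H) = 1 - 0.057 = 0.943
Odds = 0.057 / 0.943 = 0.0604

0.0604


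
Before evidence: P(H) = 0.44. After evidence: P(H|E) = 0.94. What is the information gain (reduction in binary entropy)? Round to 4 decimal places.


Prior entropy = 0.9896
Posterior entropy = 0.3274
Information gain = 0.9896 - 0.3274 = 0.6621

0.6621


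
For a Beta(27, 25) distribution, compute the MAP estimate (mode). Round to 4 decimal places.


MAP = mode = (a-1)/(a+b-2)
= (27-1)/(27+25-2)
= 26/50 = 0.52

0.52


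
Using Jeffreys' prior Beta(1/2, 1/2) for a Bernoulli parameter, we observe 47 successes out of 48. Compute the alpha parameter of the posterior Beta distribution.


Conjugate update: Beta(0.5 + k, 0.5 + n - k).
k = 47, n - k = 1
Posterior alpha = 0.5 + k = 0.5 + 47 = 47.5

47.5


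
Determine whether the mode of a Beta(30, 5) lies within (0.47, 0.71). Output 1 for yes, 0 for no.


First find the mode: (a-1)/(a+b-2) = 0.8788
Is 0.8788 in (0.47, 0.71)? 0

0


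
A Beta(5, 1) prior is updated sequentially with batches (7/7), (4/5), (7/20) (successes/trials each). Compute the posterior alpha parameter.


Sequential conjugate updating is equivalent to a single batch update.
Total successes across all batches = 18
alpha_posterior = alpha_prior + total_successes = 5 + 18
= 23

23


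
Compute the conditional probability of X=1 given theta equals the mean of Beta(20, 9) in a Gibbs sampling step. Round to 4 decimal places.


Mean of Beta(20, 9) = 0.6897
P(X=1 | theta=0.6897) = 0.6897

0.6897


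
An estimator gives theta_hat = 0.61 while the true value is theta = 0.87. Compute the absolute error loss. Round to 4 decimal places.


The absolute error loss is |theta_hat - theta|
= |0.61 - 0.87|
= 0.26

0.26


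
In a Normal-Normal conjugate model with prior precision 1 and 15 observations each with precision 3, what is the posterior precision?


Posterior precision = prior precision + n * observation precision
= 1 + 15 * 3
= 1 + 45 = 46

46


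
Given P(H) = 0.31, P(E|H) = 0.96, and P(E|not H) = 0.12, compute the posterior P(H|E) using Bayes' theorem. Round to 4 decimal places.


By Bayes' theorem: P(H|E) = P(E|H)*P(H) / P(E)
P(E) = P(E|H)*P(H) + P(E|not H)*P(not H)
P(E) = 0.96*0.31 + 0.12*0.69 = 0.3804
P(H|E) = 0.96*0.31 / 0.3804 = 0.7823

0.7823


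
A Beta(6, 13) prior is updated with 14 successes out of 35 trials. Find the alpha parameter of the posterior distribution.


In the Beta-Binomial conjugate update:
alpha_post = alpha_prior + successes
= 6 + 14
= 20

20


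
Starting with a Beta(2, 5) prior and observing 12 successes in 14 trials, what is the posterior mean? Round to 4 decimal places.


Posterior parameters: alpha = 2 + 12 = 14
beta = 5 + 2 = 7
Posterior mean = alpha / (alpha + beta) = 14 / 21
= 0.6667

0.6667


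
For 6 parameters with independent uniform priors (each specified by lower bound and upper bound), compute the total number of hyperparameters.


A uniform prior has 2 hyperparameters per parameter.
Total = 6 * 2 = 12

12


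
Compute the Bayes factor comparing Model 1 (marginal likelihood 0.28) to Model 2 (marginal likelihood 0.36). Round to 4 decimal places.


BF12 = marginal likelihood of M1 / marginal likelihood of M2
= 0.28/0.36
= 0.7778

0.7778


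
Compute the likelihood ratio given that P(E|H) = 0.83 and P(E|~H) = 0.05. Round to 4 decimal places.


LR = P(E|H) / P(E|~H)
= 0.83 / 0.05 = 16.6

16.6


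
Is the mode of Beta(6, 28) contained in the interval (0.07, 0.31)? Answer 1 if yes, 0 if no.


Mode = (a-1)/(a+b-2) = 5/32 = 0.1562
Interval: (0.07, 0.31)
Contains mode? 1

1


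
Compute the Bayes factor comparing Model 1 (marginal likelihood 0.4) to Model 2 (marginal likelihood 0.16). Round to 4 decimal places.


BF12 = marginal likelihood of M1 / marginal likelihood of M2
= 0.4/0.16
= 2.5

2.5


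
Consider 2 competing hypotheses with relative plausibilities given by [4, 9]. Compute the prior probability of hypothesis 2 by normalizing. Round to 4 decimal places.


Sum of weights = 4 + 9 = 13
Normalized prior for H2 = 9 / 13
= 0.6923

0.6923


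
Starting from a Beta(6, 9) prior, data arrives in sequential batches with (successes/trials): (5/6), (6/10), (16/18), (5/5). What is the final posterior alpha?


In sequential Bayesian updating, we sum all successes.
Total successes = 32
Final alpha = 6 + 32 = 38

38


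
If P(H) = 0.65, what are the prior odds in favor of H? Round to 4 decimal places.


Prior odds = P(H) / (1 - P(H))
= 0.65 / 0.35
= 1.8571

1.8571


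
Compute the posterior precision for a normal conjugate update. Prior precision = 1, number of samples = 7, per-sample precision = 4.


tau_post = tau_0 + n * tau
= 1 + 7 * 4 = 29

29


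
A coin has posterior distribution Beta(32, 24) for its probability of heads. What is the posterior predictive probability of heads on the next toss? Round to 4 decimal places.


Posterior predictive = E[theta] = alpha/(alpha+beta)
= 32/56
= 0.5714

0.5714


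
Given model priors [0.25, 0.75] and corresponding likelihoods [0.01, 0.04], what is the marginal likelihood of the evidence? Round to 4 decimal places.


P(E) = sum_i P(M_i) P(E|M_i)
= 0.0025 + 0.03
= 0.0325

0.0325


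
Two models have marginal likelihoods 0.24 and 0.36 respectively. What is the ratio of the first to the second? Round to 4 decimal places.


Evidence ratio = 0.24 / 0.36
= 0.6667

0.6667


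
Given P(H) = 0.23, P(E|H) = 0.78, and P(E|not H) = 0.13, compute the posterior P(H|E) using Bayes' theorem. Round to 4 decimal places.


By Bayes' theorem: P(H|E) = P(E|H)*P(H) / P(E)
P(E) = P(E|H)*P(H) + P(E|not H)*P(not H)
P(E) = 0.78*0.23 + 0.13*0.77 = 0.2795
P(H|E) = 0.78*0.23 / 0.2795 = 0.6419

0.6419


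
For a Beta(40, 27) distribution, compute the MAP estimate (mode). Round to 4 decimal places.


MAP = mode = (a-1)/(a+b-2)
= (40-1)/(40+27-2)
= 39/65 = 0.6

0.6


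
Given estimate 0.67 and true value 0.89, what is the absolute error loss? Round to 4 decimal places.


Absolute error = |estimate - true|
= |-0.22| = 0.22

0.22


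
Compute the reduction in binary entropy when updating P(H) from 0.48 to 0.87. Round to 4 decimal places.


H_before = -p*log2(p) - (1-p)*log2(1-p) for p=0.48: 0.9988
H_after for p=0.87: 0.5574
Reduction = 0.9988 - 0.5574 = 0.4414

0.4414


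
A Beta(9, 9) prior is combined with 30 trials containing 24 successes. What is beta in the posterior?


In conjugate updating:
beta_posterior = beta_prior + (n - k)
= 9 + (30 - 24)
= 9 + 6 = 15

15


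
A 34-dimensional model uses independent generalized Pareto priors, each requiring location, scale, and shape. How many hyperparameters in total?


Per parameter: 3 (location, scale, and shape).
Total = 34 * 3 = 102

102


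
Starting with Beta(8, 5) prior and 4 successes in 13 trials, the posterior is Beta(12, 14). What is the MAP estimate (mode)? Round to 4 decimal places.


The mode of Beta(a, b) when a > 1 and b > 1 is (a-1)/(a+b-2)
= (12 - 1) / (12 + 14 - 2)
= 11 / 24
= 0.4583

0.4583


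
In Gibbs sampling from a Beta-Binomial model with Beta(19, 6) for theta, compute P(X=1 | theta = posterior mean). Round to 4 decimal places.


Posterior mean = alpha/(alpha+beta) = 19/25 = 0.76
P(X=1|theta=mean) = theta = 0.76

0.76


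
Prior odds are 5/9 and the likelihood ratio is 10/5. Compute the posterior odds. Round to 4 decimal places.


Posterior odds = prior odds * likelihood ratio
= (5/9) * (10/5)
= 50 / 45
= 1.1111

1.1111


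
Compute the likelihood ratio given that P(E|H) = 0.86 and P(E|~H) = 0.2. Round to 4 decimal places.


LR = P(E|H) / P(E|~H)
= 0.86 / 0.2 = 4.3

4.3


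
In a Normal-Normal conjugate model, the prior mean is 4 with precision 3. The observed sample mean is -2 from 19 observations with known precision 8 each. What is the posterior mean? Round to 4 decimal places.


Posterior precision = tau0 + n*tau = 3 + 19*8 = 155
Posterior mean = (tau0*mu0 + n*tau*xbar) / posterior_precision
= (3*4 + 19*8*-2) / 155
= -292 / 155 = -1.8839

-1.8839


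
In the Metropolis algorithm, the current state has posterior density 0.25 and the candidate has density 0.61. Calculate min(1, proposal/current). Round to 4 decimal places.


Ratio = 0.61/0.25 = 2.44
Acceptance probability = min(1, 2.44)
= 1.0

1.0


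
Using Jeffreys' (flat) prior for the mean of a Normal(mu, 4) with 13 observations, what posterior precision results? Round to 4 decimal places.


Flat prior means prior precision is 0.
Posterior precision = n / sigma^2 = 13/4 = 3.25

3.25


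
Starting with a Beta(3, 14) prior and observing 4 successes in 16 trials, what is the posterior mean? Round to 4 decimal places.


Posterior parameters: alpha = 3 + 4 = 7
beta = 14 + 12 = 26
Posterior mean = alpha / (alpha + beta) = 7 / 33
= 0.2121

0.2121


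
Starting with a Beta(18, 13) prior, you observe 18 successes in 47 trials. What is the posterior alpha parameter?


For a Beta-Binomial conjugate model:
Posterior alpha = prior alpha + number of successes
= 18 + 18 = 36

36


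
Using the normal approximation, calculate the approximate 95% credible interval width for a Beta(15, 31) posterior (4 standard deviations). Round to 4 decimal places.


Var(Beta) = 15*31/(46^2 * 47) = 0.0047
SD = 0.0684
Width ~ 4*SD = 0.2735

0.2735


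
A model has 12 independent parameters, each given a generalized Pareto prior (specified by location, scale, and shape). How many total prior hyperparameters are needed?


Each generalized Pareto prior needs 3 hyperparameters (location, scale, and shape).
Total = 3 * 12 = 36

36


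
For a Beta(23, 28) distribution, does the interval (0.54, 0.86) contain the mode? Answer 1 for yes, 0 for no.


Mode of Beta(a,b) = (a-1)/(a+b-2)
= (23-1)/(23+28-2) = 0.449
Check: 0.54 <= 0.449 <= 0.86?
Result: 0

0


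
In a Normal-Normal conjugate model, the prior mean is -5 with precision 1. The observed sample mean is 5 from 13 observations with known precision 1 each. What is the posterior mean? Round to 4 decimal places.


Posterior precision = tau0 + n*tau = 1 + 13*1 = 14
Posterior mean = (tau0*mu0 + n*tau*xbar) / posterior_precision
= (1*-5 + 13*1*5) / 14
= 60 / 14 = 4.2857

4.2857


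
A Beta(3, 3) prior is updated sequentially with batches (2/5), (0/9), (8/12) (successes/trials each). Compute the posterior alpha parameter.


Sequential conjugate updating is equivalent to a single batch update.
Total successes across all batches = 10
alpha_posterior = alpha_prior + total_successes = 3 + 10
= 13

13


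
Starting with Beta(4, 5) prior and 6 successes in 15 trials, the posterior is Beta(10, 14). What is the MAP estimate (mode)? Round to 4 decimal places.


The mode of Beta(a, b) when a > 1 and b > 1 is (a-1)/(a+b-2)
= (10 - 1) / (10 + 14 - 2)
= 9 / 22
= 0.4091

0.4091


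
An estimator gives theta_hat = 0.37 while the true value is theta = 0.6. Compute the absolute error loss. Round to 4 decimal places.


The absolute error loss is |theta_hat - theta|
= |0.37 - 0.6|
= 0.23

0.23


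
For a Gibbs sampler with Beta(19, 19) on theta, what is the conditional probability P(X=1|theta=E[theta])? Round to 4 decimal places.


E[theta] = 19/(19+19) = 0.5
P(X=1|theta) = theta = 0.5

0.5


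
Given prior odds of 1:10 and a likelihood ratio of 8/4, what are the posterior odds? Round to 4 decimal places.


Posterior odds = prior odds * LR
Prior odds = 1/10 = 0.1
LR = 8/4 = 2.0
Posterior odds = 0.1 * 2.0 = 0.2

0.2


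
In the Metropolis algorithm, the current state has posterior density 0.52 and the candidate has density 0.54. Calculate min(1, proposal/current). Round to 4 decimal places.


Ratio = 0.54/0.52 = 1.0385
Acceptance probability = min(1, 1.0385)
= 1.0

1.0


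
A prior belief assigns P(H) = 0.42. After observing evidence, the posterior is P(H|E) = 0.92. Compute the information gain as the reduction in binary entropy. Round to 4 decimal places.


H(prior) = -0.42*log2(0.42) - 0.58*log2(0.58)
= 0.9815
H(post) = -0.92*log2(0.92) - 0.08*log2(0.08)
= 0.4022
IG = 0.9815 - 0.4022 = 0.5793

0.5793


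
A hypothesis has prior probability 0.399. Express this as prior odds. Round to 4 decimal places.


Odds = P(H) / P(not H) = 0.399 / 0.601
= 0.6639

0.6639


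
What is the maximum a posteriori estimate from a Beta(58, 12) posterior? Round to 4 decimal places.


The MAP estimate equals the mode of the distribution.
Mode of Beta(a,b) = (a-1)/(a+b-2)
= 57/68
= 0.8382

0.8382


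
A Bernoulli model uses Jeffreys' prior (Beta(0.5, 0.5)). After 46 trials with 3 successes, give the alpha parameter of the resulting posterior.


Posterior = Beta(prior_alpha + successes, prior_beta + failures)
= Beta(0.5 + 3, 0.5 + 43)
Posterior alpha = 0.5 + k = 0.5 + 3 = 3.5

3.5


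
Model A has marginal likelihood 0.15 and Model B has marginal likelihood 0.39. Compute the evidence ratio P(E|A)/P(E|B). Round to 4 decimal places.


Evidence ratio = P(E|A) / P(E|B)
= 0.15 / 0.39
= 0.3846

0.3846


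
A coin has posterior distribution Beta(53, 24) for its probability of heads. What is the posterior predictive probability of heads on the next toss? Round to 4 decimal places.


Posterior predictive = E[theta] = alpha/(alpha+beta)
= 53/77
= 0.6883

0.6883


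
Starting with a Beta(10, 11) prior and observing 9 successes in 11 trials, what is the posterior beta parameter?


Posterior beta = prior beta + failures
Failures = 11 - 9 = 2
beta_post = 11 + 2 = 13

13


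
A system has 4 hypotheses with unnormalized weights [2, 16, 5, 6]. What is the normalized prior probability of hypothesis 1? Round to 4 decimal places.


The normalized prior is the weight divided by the total.
Total weight = 29
P(H1) = 2 / 29 = 0.069

0.069


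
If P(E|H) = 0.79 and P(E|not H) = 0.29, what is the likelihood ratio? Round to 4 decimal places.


Likelihood ratio = P(E|H) / P(E|not H)
= 0.79 / 0.29
= 2.7241

2.7241


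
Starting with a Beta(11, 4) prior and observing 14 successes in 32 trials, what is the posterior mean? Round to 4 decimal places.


Posterior parameters: alpha = 11 + 14 = 25
beta = 4 + 18 = 22
Posterior mean = alpha / (alpha + beta) = 25 / 47
= 0.5319

0.5319


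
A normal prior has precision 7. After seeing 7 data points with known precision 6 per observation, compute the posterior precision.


In the conjugate normal model, precisions add:
tau_posterior = tau_prior + n * tau_data
= 7 + 7*6 = 49

49


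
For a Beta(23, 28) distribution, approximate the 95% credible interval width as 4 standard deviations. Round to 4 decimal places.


Variance of Beta(a,b) = ab / ((a+b)^2 * (a+b+1))
= 23*28 / ((51)^2 * 52)
= 0.0048
SD = sqrt(0.0048) = 0.069
Width = 4 * SD = 0.276

0.276


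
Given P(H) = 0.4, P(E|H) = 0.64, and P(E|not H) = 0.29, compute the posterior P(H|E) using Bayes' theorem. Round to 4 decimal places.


By Bayes' theorem: P(H|E) = P(E|H)*P(H) / P(E)
P(E) = P(E|H)*P(H) + P(E|not H)*P(not H)
P(E) = 0.64*0.4 + 0.29*0.6 = 0.43
P(H|E) = 0.64*0.4 / 0.43 = 0.5953

0.5953


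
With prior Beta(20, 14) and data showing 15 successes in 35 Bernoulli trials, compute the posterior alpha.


Conjugate update: alpha_posterior = alpha_prior + k
= 20 + 15 = 35

35


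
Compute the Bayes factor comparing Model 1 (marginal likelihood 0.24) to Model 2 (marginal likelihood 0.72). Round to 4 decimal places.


BF12 = marginal likelihood of M1 / marginal likelihood of M2
= 0.24/0.72
= 0.3333

0.3333


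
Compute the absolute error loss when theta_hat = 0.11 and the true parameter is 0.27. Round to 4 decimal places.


L = |theta_hat - theta_true|
= |0.11 - 0.27| = 0.16

0.16


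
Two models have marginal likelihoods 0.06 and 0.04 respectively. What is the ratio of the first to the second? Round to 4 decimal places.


Evidence ratio = 0.06 / 0.04
= 1.5

1.5


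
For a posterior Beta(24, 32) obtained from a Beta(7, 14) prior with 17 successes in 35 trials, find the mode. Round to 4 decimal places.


Mode = (alpha - 1) / (alpha + beta - 2)
= 23 / 54
= 0.4259

0.4259


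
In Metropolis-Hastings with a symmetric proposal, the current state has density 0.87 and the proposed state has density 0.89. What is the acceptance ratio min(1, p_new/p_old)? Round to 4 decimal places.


Ratio = p_new / p_old = 0.89 / 0.87 = 1.023
Acceptance = min(1, 1.023) = 1.0

1.0


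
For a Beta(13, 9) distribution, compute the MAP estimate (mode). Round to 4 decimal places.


MAP = mode = (a-1)/(a+b-2)
= (13-1)/(13+9-2)
= 12/20 = 0.6

0.6


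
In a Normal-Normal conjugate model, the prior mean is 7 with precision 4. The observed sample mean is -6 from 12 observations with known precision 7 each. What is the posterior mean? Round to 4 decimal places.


Posterior precision = tau0 + n*tau = 4 + 12*7 = 88
Posterior mean = (tau0*mu0 + n*tau*xbar) / posterior_precision
= (4*7 + 12*7*-6) / 88
= -476 / 88 = -5.4091

-5.4091


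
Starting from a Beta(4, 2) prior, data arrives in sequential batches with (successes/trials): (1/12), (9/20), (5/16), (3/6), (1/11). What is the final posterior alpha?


In sequential Bayesian updating, we sum all successes.
Total successes = 19
Final alpha = 4 + 19 = 23

23


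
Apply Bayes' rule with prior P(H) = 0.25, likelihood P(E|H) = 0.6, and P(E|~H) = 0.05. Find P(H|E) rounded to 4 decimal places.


Step 1: Compute marginal P(E) = P(E|H)P(H) + P(E|~H)P(~H)
= 0.6*0.25 + 0.05*0.75 = 0.1875
Step 2: P(H|E) = P(E|H)P(H)/P(E) = 0.15/0.1875
= 0.8

0.8


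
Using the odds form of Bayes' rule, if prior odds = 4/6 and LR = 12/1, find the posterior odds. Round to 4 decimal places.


Bayes' rule in odds form: posterior odds = prior odds * LR
= (4 * 12) / (6 * 1)
= 48/6 = 8.0

8.0


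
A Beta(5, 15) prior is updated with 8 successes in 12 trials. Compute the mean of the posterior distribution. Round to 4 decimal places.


After update: Beta(13, 19)
Mean = 13 / (13 + 19) = 13 / 32
= 0.4062

0.4062


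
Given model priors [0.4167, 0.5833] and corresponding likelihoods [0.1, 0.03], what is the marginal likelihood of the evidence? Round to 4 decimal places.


P(E) = sum_i P(M_i) P(E|M_i)
= 0.0417 + 0.0175
= 0.0592

0.0592


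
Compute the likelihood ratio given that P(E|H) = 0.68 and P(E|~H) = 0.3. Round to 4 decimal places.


LR = P(E|H) / P(E|~H)
= 0.68 / 0.3 = 2.2667

2.2667


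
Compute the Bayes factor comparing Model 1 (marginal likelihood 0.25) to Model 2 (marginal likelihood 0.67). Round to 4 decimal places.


BF12 = marginal likelihood of M1 / marginal likelihood of M2
= 0.25/0.67
= 0.3731

0.3731


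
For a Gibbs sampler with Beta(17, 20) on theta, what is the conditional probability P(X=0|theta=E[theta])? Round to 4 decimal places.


E[theta] = 17/(17+20) = 0.4595
P(X=0|theta) = 1 - theta = 0.5405

0.5405


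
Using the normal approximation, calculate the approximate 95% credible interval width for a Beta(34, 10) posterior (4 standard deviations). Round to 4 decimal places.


Var(Beta) = 34*10/(44^2 * 45) = 0.0039
SD = 0.0625
Width ~ 4*SD = 0.2499

0.2499


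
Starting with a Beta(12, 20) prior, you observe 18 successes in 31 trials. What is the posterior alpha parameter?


For a Beta-Binomial conjugate model:
Posterior alpha = prior alpha + number of successes
= 12 + 18 = 30

30


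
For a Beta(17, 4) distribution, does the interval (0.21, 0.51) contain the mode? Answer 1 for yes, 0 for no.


Mode of Beta(a,b) = (a-1)/(a+b-2)
= (17-1)/(17+4-2) = 0.8421
Check: 0.21 <= 0.8421 <= 0.51?
Result: 0

0


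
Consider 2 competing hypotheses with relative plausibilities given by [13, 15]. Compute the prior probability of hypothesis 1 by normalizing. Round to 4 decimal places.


Sum of weights = 13 + 15 = 28
Normalized prior for H1 = 13 / 28
= 0.4643

0.4643


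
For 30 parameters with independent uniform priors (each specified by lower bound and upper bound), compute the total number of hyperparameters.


A uniform prior has 2 hyperparameters per parameter.
Total = 30 * 2 = 60

60


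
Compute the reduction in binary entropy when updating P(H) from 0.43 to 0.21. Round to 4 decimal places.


H_before = -p*log2(p) - (1-p)*log2(1-p) for p=0.43: 0.9858
H_after for p=0.21: 0.7415
Reduction = 0.9858 - 0.7415 = 0.2443

0.2443


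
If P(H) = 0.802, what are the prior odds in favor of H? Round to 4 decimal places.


Prior odds = P(H) / (1 - P(H))
= 0.802 / 0.198
= 4.0505

4.0505


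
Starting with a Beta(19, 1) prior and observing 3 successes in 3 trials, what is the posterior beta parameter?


Posterior beta = prior beta + failures
Failures = 3 - 3 = 0
beta_post = 1 + 0 = 1

1


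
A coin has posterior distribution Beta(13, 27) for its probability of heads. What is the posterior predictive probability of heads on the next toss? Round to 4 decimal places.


Posterior predictive = E[theta] = alpha/(alpha+beta)
= 13/40
= 0.325

0.325


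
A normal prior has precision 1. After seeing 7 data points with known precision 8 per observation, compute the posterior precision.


In the conjugate normal model, precisions add:
tau_posterior = tau_prior + n * tau_data
= 1 + 7*8 = 57

57


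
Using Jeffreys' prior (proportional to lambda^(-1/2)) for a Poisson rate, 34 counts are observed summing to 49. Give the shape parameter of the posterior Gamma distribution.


Conjugate update: Gamma(prior_shape + S, prior_rate + n).
Prior shape = 0.5, prior rate = 0.
Posterior shape = 0.5 + S = 0.5 + 49 = 49.5

49.5


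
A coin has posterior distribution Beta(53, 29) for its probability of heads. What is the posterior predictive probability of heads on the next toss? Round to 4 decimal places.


Posterior predictive = E[theta] = alpha/(alpha+beta)
= 53/82
= 0.6463

0.6463
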